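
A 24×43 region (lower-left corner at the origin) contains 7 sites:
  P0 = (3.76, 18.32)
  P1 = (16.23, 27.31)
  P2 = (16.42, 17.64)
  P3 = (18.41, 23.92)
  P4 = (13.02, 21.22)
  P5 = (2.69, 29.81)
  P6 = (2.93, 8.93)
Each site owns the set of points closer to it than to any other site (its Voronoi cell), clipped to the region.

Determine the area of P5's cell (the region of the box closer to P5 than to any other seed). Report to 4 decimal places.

1. box [0,24]×[0,43]: [(0, 0) (24, 0) (24, 43) (0, 43)]
2. ⊥bis P5·P0 via (3.225,24.065): [(0, 23.7647) (24, 25.9997) (24, 43) (0, 43)]  |A|=434.828
3. ⊥bis P5·P1 via (9.46,28.56): [(0, 23.7647) (8.7246, 24.5771) (12.1262, 43) (0, 43)]  |A|=195.6098
4. ⊥bis P5·P2 via (9.555,23.725): [(0, 23.7647) (8.7246, 24.5771) (12.1262, 43) (0, 43)]  |A|=195.6098
5. ⊥bis P5·P3 via (10.55,26.865): [(0, 23.7647) (8.7246, 24.5771) (12.1262, 43) (0, 43)]  |A|=195.6098
6. ⊥bis P5·P4 via (7.855,25.515): [(0, 23.7647) (6.9367, 24.4106) (9.1954, 27.1269) (12.1262, 43) (0, 43)]  |A|=193.3695
7. ⊥bis P5·P6 via (2.81,19.37): [(0, 23.7647) (6.9367, 24.4106) (9.1954, 27.1269) (12.1262, 43) (0, 43)]  |A|=193.3695
8. canonical 5-gon: [(0, 23.7647) (6.9367, 24.4106) (9.1954, 27.1269) (12.1262, 43) (0, 43)]
9. shoelace: 193.3695

Area of P5's cell: 193.3695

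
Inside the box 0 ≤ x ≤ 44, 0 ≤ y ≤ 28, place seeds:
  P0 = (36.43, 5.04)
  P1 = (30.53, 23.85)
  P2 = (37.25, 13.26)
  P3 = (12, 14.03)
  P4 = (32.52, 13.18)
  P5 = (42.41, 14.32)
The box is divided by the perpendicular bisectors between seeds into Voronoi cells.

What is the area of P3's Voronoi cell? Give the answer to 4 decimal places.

1. box [0,44]×[0,28]: [(0, 0) (44, 0) (44, 28) (0, 28)]
2. ⊥bis P3·P0 via (24.215,9.535): [(0, 0) (20.7062, 0) (31.0099, 28) (0, 28)]  |A|=724.0261
3. ⊥bis P3·P1 via (21.265,18.94): [(0, 0) (20.7062, 0) (25.0486, 11.8004) (16.4636, 28) (0, 28)]  |A|=606.204
4. ⊥bis P3·P2 via (24.625,13.645): [(0, 0) (20.7062, 0) (24.5254, 10.3785) (24.5949, 12.6567) (16.4636, 28) (0, 28)]  |A|=605.6573
5. ⊥bis P3·P4 via (22.26,13.605): [(0, 0) (20.7062, 0) (21.822, 3.0322) (22.3928, 16.8118) (16.4636, 28) (0, 28)]  |A|=586.4758
6. ⊥bis P3·P5 via (27.205,14.175): [(0, 0) (20.7062, 0) (21.822, 3.0322) (22.3928, 16.8118) (16.4636, 28) (0, 28)]  |A|=586.4758
7. canonical 6-gon: [(0, 0) (20.7062, 0) (21.822, 3.0322) (22.3928, 16.8118) (16.4636, 28) (0, 28)]
8. shoelace: 586.4758

Area of P3's cell: 586.4758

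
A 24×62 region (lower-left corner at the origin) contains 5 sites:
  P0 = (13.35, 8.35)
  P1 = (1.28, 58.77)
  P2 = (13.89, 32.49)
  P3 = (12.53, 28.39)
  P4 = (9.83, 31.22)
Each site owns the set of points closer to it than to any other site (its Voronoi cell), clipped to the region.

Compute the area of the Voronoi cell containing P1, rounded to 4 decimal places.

Area of P1's cell: 337.1993

1. box [0,24]×[0,62]: [(0, 0) (24, 0) (24, 62) (0, 62)]
2. ⊥bis P1·P0 via (7.315,33.56): [(0, 31.8089) (24, 37.5542) (24, 62) (0, 62)]  |A|=655.6431
3. ⊥bis P1·P2 via (7.585,45.63): [(0, 41.9905) (24, 53.5065) (24, 62) (0, 62)]  |A|=342.0369
4. ⊥bis P1·P3 via (6.905,43.58): [(0, 41.9905) (24, 53.5065) (24, 62) (0, 62)]  |A|=342.0369
5. ⊥bis P1·P4 via (5.555,44.995): [(0, 43.271) (7.5555, 45.6158) (24, 53.5065) (24, 62) (0, 62)]  |A|=337.1993
6. canonical 5-gon: [(0, 43.271) (7.5555, 45.6158) (24, 53.5065) (24, 62) (0, 62)]
7. shoelace: 337.1993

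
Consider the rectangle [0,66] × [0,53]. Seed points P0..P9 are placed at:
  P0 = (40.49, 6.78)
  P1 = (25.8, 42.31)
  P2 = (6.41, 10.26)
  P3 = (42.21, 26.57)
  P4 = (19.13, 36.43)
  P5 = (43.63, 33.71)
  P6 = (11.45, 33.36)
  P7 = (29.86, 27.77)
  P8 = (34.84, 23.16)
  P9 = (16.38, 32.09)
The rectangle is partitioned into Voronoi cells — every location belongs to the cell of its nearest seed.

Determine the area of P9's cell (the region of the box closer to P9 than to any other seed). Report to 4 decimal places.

Area of P9's cell: 135.0768

1. box [0,66]×[0,53]: [(0, 0) (66, 0) (66, 53) (0, 53)]
2. ⊥bis P9·P0 via (28.435,19.435): [(0, 0) (8.0327, 0) (63.6706, 53) (0, 53)]  |A|=1900.1368
3. ⊥bis P9·P1 via (21.09,37.2): [(0, 0) (8.0327, 0) (34.3011, 25.023) (3.9482, 53) (0, 53)]  |A|=1064.71
4. ⊥bis P9·P2 via (11.395,21.175): [(0, 26.3792) (24.1475, 15.3508) (34.3011, 25.023) (3.9482, 53) (0, 53)]  |A|=684.5597
5. ⊥bis P9·P3 via (29.295,29.33): [(0, 26.3792) (24.1475, 15.3508) (26.8597, 17.9344) (29.3499, 29.5867) (3.9482, 53) (0, 53)]  |A|=650.0306
6. ⊥bis P9·P4 via (17.755,34.26): [(0, 45.5103) (0, 26.3792) (24.1475, 15.3508) (26.8597, 17.9344) (28.8466, 27.2319)]  |A|=455.3365
7. ⊥bis P9·P5 via (30.005,32.9): [(0, 45.5103) (0, 26.3792) (24.1475, 15.3508) (26.8597, 17.9344) (28.8466, 27.2319)]  |A|=455.3365
8. ⊥bis P9·P6 via (13.915,32.725): [(14.7938, 36.1363) (10.9876, 21.3611) (24.1475, 15.3508) (26.8597, 17.9344) (28.8466, 27.2319)]  |A|=223.1037
9. ⊥bis P9·P7 via (23.12,29.93): [(23.3679, 30.7035) (14.7938, 36.1363) (10.9876, 21.3611) (19.1755, 17.6216)]  |A|=135.0768
10. ⊥bis P9·P8 via (25.61,27.625): [(23.3679, 30.7035) (14.7938, 36.1363) (10.9876, 21.3611) (19.1755, 17.6216)]  |A|=135.0768
11. canonical 4-gon: [(23.3679, 30.7035) (14.7938, 36.1363) (10.9876, 21.3611) (19.1755, 17.6216)]
12. shoelace: 135.0768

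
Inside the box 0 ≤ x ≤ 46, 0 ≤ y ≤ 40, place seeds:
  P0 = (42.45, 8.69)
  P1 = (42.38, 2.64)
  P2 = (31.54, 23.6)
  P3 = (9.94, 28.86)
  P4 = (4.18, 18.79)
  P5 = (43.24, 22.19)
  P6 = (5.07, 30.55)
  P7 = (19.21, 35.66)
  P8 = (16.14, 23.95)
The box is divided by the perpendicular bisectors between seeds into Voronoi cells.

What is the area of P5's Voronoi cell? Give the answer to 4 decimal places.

1. box [0,46]×[0,40]: [(0, 0) (46, 0) (46, 40) (0, 40)]
2. ⊥bis P5·P0 via (42.845,15.44): [(0, 17.9472) (46, 15.2554) (46, 40) (0, 40)]  |A|=1076.3402
3. ⊥bis P5·P1 via (42.81,12.415): [(0, 17.9472) (46, 15.2554) (46, 40) (0, 40)]  |A|=1076.3402
4. ⊥bis P5·P2 via (37.39,22.895): [(36.5361, 15.8092) (46, 15.2554) (46, 40) (39.4514, 40)]  |A|=196.299
5. ⊥bis P5·P3 via (26.59,25.525): [(36.5361, 15.8092) (46, 15.2554) (46, 40) (39.4514, 40)]  |A|=196.299
6. ⊥bis P5·P4 via (23.71,20.49): [(36.5361, 15.8092) (46, 15.2554) (46, 40) (39.4514, 40)]  |A|=196.299
7. ⊥bis P5·P6 via (24.155,26.37): [(36.5361, 15.8092) (46, 15.2554) (46, 40) (39.4514, 40)]  |A|=196.299
8. ⊥bis P5·P7 via (31.225,28.925): [(36.5361, 15.8092) (46, 15.2554) (46, 40) (39.4514, 40)]  |A|=196.299
9. ⊥bis P5·P8 via (29.69,23.07): [(36.5361, 15.8092) (46, 15.2554) (46, 40) (39.4514, 40)]  |A|=196.299
10. canonical 4-gon: [(36.5361, 15.8092) (46, 15.2554) (46, 40) (39.4514, 40)]
11. shoelace: 196.299

Area of P5's cell: 196.2990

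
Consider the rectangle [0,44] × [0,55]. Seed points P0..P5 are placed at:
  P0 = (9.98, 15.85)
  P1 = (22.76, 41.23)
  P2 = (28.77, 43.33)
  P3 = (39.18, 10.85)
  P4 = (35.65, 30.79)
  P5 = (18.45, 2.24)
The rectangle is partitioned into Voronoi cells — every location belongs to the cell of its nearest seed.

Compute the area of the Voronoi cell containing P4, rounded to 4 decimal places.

1. box [0,44]×[0,55]: [(0, 0) (44, 0) (44, 55) (0, 55)]
2. ⊥bis P4·P0 via (22.815,23.32): [(36.3873, 0) (44, 0) (44, 55) (4.3772, 55)]  |A|=1298.9773
3. ⊥bis P4·P1 via (29.205,36.01): [(21.1893, 26.1132) (36.3873, 0) (44, 0) (44, 54.277)]  |A|=718.4439
4. ⊥bis P4·P2 via (32.21,37.06): [(28.3323, 34.9325) (21.1893, 26.1132) (36.3873, 0) (44, 0) (44, 43.5285)]  |A|=634.242
5. ⊥bis P4·P3 via (37.415,20.82): [(28.3323, 34.9325) (21.1893, 26.1132) (25.4979, 18.7103) (44, 21.9857) (44, 43.5285)]  |A|=359.6323
6. ⊥bis P4·P5 via (27.05,16.515): [(28.3323, 34.9325) (21.1893, 26.1132) (25.4979, 18.7103) (44, 21.9857) (44, 43.5285)]  |A|=359.6323
7. canonical 5-gon: [(28.3323, 34.9325) (21.1893, 26.1132) (25.4979, 18.7103) (44, 21.9857) (44, 43.5285)]
8. shoelace: 359.6323

Area of P4's cell: 359.6323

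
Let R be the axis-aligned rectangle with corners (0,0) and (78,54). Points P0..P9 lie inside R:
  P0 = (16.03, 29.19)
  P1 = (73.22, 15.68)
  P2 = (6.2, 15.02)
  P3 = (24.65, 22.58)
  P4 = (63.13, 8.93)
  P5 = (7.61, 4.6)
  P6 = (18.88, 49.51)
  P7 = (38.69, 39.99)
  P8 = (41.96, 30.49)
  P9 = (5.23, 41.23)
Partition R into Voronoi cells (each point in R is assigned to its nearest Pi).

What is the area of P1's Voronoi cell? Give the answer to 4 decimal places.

Area of P1's cell: 604.6937

1. box [0,78]×[0,54]: [(0, 0) (78, 0) (78, 54) (0, 54)]
2. ⊥bis P1·P0 via (44.625,22.435): [(39.3252, 0) (78, 0) (78, 54) (52.0816, 54)]  |A|=1744.0169
3. ⊥bis P1·P2 via (39.71,15.35): [(39.8397, 2.1781) (39.8612, 0) (78, 0) (78, 54) (52.0816, 54)]  |A|=1743.4332
4. ⊥bis P1·P3 via (48.935,19.13): [(46.2173, 0) (78, 0) (78, 54) (53.8887, 54)]  |A|=1509.1361
5. ⊥bis P1·P4 via (68.175,12.305): [(51.5054, 37.223) (76.4068, 0) (78, 0) (78, 54) (53.8887, 54)]  |A|=947.2645
6. ⊥bis P1·P5 via (40.415,10.14): [(51.5054, 37.223) (76.4068, 0) (78, 0) (78, 54) (53.8887, 54)]  |A|=947.2645
7. ⊥bis P1·P6 via (46.05,32.595): [(52.2664, 42.5802) (51.5054, 37.223) (76.4068, 0) (78, 0) (78, 54) (59.3759, 54)]  |A|=915.9332
8. ⊥bis P1·P7 via (55.955,27.835): [(56.8937, 29.1684) (76.4068, 0) (78, 0) (78, 54) (74.3758, 54)]  |A|=638.1017
9. ⊥bis P1·P8 via (57.59,23.085): [(67.8349, 44.7092) (58.9886, 26.037) (76.4068, 0) (78, 0) (78, 54) (74.3758, 54)]  |A|=604.6937
10. ⊥bis P1·P9 via (39.225,28.455): [(67.8349, 44.7092) (58.9886, 26.037) (76.4068, 0) (78, 0) (78, 54) (74.3758, 54)]  |A|=604.6937
11. canonical 6-gon: [(67.8349, 44.7092) (58.9886, 26.037) (76.4068, 0) (78, 0) (78, 54) (74.3758, 54)]
12. shoelace: 604.6937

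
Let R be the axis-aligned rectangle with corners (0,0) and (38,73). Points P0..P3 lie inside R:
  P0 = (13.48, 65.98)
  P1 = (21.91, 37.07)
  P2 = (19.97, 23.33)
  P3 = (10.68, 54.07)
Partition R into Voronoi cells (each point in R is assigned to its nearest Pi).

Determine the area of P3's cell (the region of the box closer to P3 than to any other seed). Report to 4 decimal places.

1. box [0,38]×[0,73]: [(0, 0) (38, 0) (38, 73) (0, 73)]
2. ⊥bis P3·P0 via (12.08,60.025): [(0, 62.865) (0, 0) (38, 0) (38, 53.9313)]  |A|=2219.129
3. ⊥bis P3·P1 via (16.295,45.57): [(31.3271, 55.5001) (0, 62.865) (0, 34.8057)]  |A|=439.5082
4. ⊥bis P3·P2 via (15.325,38.7): [(31.3271, 55.5001) (0, 62.865) (0, 34.8057)]  |A|=439.5082
5. canonical 3-gon: [(31.3271, 55.5001) (0, 62.865) (0, 34.8057)]
6. shoelace: 439.5082

Area of P3's cell: 439.5082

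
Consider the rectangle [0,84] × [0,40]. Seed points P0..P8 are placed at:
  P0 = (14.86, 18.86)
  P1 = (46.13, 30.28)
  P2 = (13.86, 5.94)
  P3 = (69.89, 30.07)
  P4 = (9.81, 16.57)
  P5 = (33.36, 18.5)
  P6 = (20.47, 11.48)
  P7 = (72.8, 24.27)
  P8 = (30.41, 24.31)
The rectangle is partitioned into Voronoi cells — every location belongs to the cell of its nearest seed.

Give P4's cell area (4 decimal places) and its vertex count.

Area of P4's cell: 276.0742 (5 vertices)

1. box [0,84]×[0,40]: [(0, 0) (84, 0) (84, 40) (0, 40)]
2. ⊥bis P4·P0 via (12.335,17.715): [(0, 0) (20.3681, 0) (2.2295, 40) (0, 40)]  |A|=451.9533
3. ⊥bis P4·P1 via (27.97,23.425): [(0, 0) (20.3681, 0) (2.2295, 40) (0, 40)]  |A|=451.9533
4. ⊥bis P4·P2 via (11.835,11.255): [(0, 6.7459) (14.7592, 12.3691) (2.2295, 40) (0, 40)]  |A|=276.2035
5. ⊥bis P4·P3 via (39.85,23.32): [(0, 6.7459) (14.7592, 12.3691) (2.2295, 40) (0, 40)]  |A|=276.2035
6. ⊥bis P4·P5 via (21.585,17.535): [(0, 6.7459) (14.7592, 12.3691) (2.2295, 40) (0, 40)]  |A|=276.2035
7. ⊥bis P4·P6 via (15.14,14.025): [(0, 6.7459) (14.2582, 12.1782) (14.5595, 12.8093) (2.2295, 40) (0, 40)]  |A|=276.0742
8. ⊥bis P4·P7 via (41.305,20.42): [(0, 6.7459) (14.2582, 12.1782) (14.5595, 12.8093) (2.2295, 40) (0, 40)]  |A|=276.0742
9. ⊥bis P4·P8 via (20.11,20.44): [(0, 6.7459) (14.2582, 12.1782) (14.5595, 12.8093) (2.2295, 40) (0, 40)]  |A|=276.0742
10. canonical 5-gon: [(0, 6.7459) (14.2582, 12.1782) (14.5595, 12.8093) (2.2295, 40) (0, 40)]
11. shoelace: 276.0742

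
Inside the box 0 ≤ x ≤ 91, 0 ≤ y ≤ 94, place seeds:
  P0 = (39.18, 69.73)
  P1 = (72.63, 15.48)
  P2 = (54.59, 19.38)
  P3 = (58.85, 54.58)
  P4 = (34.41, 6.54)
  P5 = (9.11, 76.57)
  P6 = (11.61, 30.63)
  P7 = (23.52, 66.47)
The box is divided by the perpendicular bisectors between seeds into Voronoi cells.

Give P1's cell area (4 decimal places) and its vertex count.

1. box [0,91]×[0,94]: [(0, 0) (91, 0) (91, 94) (0, 94)]
2. ⊥bis P1·P0 via (55.905,42.605): [(0, 8.1345) (0, 0) (91, 0) (91, 64.2442)]  |A|=3293.2338
3. ⊥bis P1·P2 via (63.61,17.43): [(71.0746, 51.9584) (59.8419, 0) (91, 0) (91, 64.2442)]  |A|=1449.5102
4. ⊥bis P1·P3 via (65.74,35.03): [(67.553, 35.669) (59.8419, 0) (91, 0) (91, 43.9324)]  |A|=1070.7299
5. ⊥bis P1·P4 via (53.52,11.01): [(67.553, 35.669) (59.8419, 0) (91, 0) (91, 43.9324)]  |A|=1070.7299
6. ⊥bis P1·P5 via (40.87,46.025): [(67.553, 35.669) (59.8419, 0) (91, 0) (91, 43.9324)]  |A|=1070.7299
7. ⊥bis P1·P6 via (42.12,23.055): [(67.553, 35.669) (59.8419, 0) (91, 0) (91, 43.9324)]  |A|=1070.7299
8. ⊥bis P1·P7 via (48.075,40.975): [(67.553, 35.669) (59.8419, 0) (91, 0) (91, 43.9324)]  |A|=1070.7299
9. canonical 4-gon: [(67.553, 35.669) (59.8419, 0) (91, 0) (91, 43.9324)]
10. shoelace: 1070.7299

Area of P1's cell: 1070.7299 (4 vertices)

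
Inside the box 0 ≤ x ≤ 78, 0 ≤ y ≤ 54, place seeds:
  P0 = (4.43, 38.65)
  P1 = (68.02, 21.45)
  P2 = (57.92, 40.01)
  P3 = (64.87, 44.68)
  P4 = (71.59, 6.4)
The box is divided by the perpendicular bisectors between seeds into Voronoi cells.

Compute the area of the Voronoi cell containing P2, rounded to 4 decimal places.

1. box [0,78]×[0,54]: [(0, 0) (78, 0) (78, 54) (0, 54)]
2. ⊥bis P2·P0 via (31.175,39.33): [(32.175, 0) (78, 0) (78, 54) (30.802, 54)]  |A|=2511.6213
3. ⊥bis P2·P1 via (62.97,30.73): [(31.8246, 13.7813) (78, 38.909) (78, 54) (30.802, 54)]  |A|=1297.5376
4. ⊥bis P2·P3 via (61.395,42.345): [(31.8246, 13.7813) (67.5316, 33.2123) (53.5635, 54) (30.802, 54)]  |A|=964.56
5. ⊥bis P2·P4 via (64.755,23.205): [(31.8246, 13.7813) (67.5316, 33.2123) (53.5635, 54) (30.802, 54)]  |A|=964.56
6. canonical 4-gon: [(31.8246, 13.7813) (67.5316, 33.2123) (53.5635, 54) (30.802, 54)]
7. shoelace: 964.56

Area of P2's cell: 964.5600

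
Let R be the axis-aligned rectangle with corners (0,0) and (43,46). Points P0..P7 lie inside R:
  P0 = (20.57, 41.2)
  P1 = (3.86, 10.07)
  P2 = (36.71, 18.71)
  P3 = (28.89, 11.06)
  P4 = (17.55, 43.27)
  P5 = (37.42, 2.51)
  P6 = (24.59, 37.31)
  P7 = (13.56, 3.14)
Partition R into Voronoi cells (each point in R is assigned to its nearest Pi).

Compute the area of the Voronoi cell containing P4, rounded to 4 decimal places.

Area of P4's cell: 267.4920

1. box [0,43]×[0,46]: [(0, 0) (43, 0) (43, 46) (0, 46)]
2. ⊥bis P4·P0 via (19.06,42.235): [(0, 14.4277) (21.6406, 46) (0, 46)]  |A|=341.6229
3. ⊥bis P4·P1 via (10.705,26.67): [(0, 31.0842) (8.9011, 27.4138) (21.6406, 46) (0, 46)]  |A|=267.492
4. ⊥bis P4·P2 via (27.13,30.99): [(0, 31.0842) (8.9011, 27.4138) (21.6406, 46) (0, 46)]  |A|=267.492
5. ⊥bis P4·P3 via (23.22,27.165): [(0, 31.0842) (8.9011, 27.4138) (21.6406, 46) (0, 46)]  |A|=267.492
6. ⊥bis P4·P5 via (27.485,22.89): [(0, 31.0842) (8.9011, 27.4138) (21.6406, 46) (0, 46)]  |A|=267.492
7. ⊥bis P4·P6 via (21.07,40.29): [(0, 31.0842) (8.9011, 27.4138) (21.6406, 46) (0, 46)]  |A|=267.492
8. ⊥bis P4·P7 via (15.555,23.205): [(0, 31.0842) (8.9011, 27.4138) (21.6406, 46) (0, 46)]  |A|=267.492
9. canonical 4-gon: [(0, 31.0842) (8.9011, 27.4138) (21.6406, 46) (0, 46)]
10. shoelace: 267.492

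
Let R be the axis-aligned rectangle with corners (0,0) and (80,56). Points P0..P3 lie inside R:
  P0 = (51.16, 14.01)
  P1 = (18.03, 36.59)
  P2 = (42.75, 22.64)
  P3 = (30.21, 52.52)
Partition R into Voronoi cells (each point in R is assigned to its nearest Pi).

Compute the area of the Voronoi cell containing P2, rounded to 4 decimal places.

Area of P2's cell: 1180.7332

1. box [0,80]×[0,56]: [(0, 0) (80, 0) (80, 56) (0, 56)]
2. ⊥bis P2·P0 via (46.955,18.325): [(0, 0) (28.1506, 0) (80, 50.5276) (80, 56) (0, 56)]  |A|=3170.0879
3. ⊥bis P2·P1 via (30.39,29.615): [(13.6777, 0) (28.1506, 0) (80, 50.5276) (80, 56) (45.2796, 56)]  |A|=1519.285
4. ⊥bis P2·P3 via (36.48,37.58): [(34.3898, 36.7028) (13.6777, 0) (28.1506, 0) (80, 50.5276) (80, 55.8444)]  |A|=1180.7332
5. canonical 5-gon: [(34.3898, 36.7028) (13.6777, 0) (28.1506, 0) (80, 50.5276) (80, 55.8444)]
6. shoelace: 1180.7332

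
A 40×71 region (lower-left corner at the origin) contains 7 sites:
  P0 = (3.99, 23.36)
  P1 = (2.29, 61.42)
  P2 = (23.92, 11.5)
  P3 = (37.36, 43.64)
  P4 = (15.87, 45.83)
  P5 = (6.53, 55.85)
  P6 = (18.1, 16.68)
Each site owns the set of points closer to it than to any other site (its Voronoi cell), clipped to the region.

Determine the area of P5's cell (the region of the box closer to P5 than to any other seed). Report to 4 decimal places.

Area of P5's cell: 335.4165

1. box [0,40]×[0,71]: [(0, 0) (40, 0) (40, 71) (0, 71)]
2. ⊥bis P5·P0 via (5.26,39.605): [(0, 40.0162) (40, 36.8891) (40, 71) (0, 71)]  |A|=1301.8937
3. ⊥bis P5·P1 via (4.41,58.635): [(0, 55.278) (0, 40.0162) (40, 36.8891) (40, 71) (20.6536, 71)]  |A|=1139.5356
4. ⊥bis P5·P2 via (15.225,33.675): [(0, 55.278) (0, 40.0162) (26.1778, 37.9697) (40, 43.3895) (40, 71) (20.6536, 71)]  |A|=1094.6108
5. ⊥bis P5·P3 via (21.945,49.745): [(0, 55.278) (0, 40.0162) (17.5486, 38.6443) (30.3629, 71) (20.6536, 71)]  |A|=600.7099
6. ⊥bis P5·P4 via (11.2,50.84): [(0, 55.278) (0, 40.4001) (28.9204, 67.3579) (30.3629, 71) (20.6536, 71)]  |A|=335.4165
7. ⊥bis P5·P6 via (12.315,36.265): [(0, 55.278) (0, 40.4001) (28.9204, 67.3579) (30.3629, 71) (20.6536, 71)]  |A|=335.4165
8. canonical 5-gon: [(0, 55.278) (0, 40.4001) (28.9204, 67.3579) (30.3629, 71) (20.6536, 71)]
9. shoelace: 335.4165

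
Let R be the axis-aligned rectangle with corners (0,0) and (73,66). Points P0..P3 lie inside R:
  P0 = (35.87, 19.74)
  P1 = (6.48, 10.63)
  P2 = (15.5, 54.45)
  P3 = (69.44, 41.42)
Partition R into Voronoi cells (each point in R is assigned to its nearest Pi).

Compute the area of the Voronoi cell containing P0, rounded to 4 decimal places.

1. box [0,73]×[0,66]: [(0, 0) (73, 0) (73, 66) (0, 66)]
2. ⊥bis P0·P1 via (21.175,15.185): [(25.8819, 0) (73, 0) (73, 66) (5.4239, 66)]  |A|=3784.9089
3. ⊥bis P0·P2 via (25.685,37.095): [(16.123, 31.4834) (25.8819, 0) (73, 0) (73, 64.8624)]  |A|=2586.3093
4. ⊥bis P0·P3 via (52.655,30.58): [(42.1915, 46.782) (16.123, 31.4834) (25.8819, 0) (72.404, 0)]  |A|=1573.2115
5. canonical 4-gon: [(42.1915, 46.782) (16.123, 31.4834) (25.8819, 0) (72.404, 0)]
6. shoelace: 1573.2115

Area of P0's cell: 1573.2115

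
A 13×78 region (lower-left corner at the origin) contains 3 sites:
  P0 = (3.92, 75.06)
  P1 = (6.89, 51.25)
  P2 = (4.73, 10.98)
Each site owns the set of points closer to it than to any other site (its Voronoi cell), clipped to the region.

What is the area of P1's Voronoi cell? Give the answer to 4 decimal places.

Area of P1's cell: 418.7768

1. box [0,13]×[0,78]: [(0, 0) (13, 0) (13, 78) (0, 78)]
2. ⊥bis P1·P0 via (5.405,63.155): [(0, 62.4808) (0, 0) (13, 0) (13, 64.1024)]  |A|=822.7906
3. ⊥bis P1·P2 via (5.81,31.115): [(0, 62.4808) (0, 31.4266) (13, 30.7293) (13, 64.1024)]  |A|=418.7768
4. canonical 4-gon: [(0, 62.4808) (0, 31.4266) (13, 30.7293) (13, 64.1024)]
5. shoelace: 418.7768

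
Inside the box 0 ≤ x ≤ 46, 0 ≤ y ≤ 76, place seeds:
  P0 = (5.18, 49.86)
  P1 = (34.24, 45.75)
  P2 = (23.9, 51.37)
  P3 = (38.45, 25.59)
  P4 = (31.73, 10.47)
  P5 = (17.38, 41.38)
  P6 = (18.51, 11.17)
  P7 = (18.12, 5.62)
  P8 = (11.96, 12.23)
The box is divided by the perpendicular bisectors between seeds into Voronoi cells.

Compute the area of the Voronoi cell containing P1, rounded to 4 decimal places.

1. box [0,46]×[0,76]: [(0, 0) (46, 0) (46, 76) (0, 76)]
2. ⊥bis P1·P0 via (19.71,47.805): [(12.9489, 0) (46, 0) (46, 76) (23.6977, 76)]  |A|=2103.4319
3. ⊥bis P1·P2 via (29.07,48.56): [(16.562, 25.5471) (12.9489, 0) (46, 0) (46, 76) (43.9842, 76)]  |A|=1591.6749
4. ⊥bis P1·P3 via (36.345,35.67): [(20.2356, 32.3059) (46, 37.6862) (46, 76) (43.9842, 76)]  |A|=537.6057
5. ⊥bis P1·P4 via (32.985,28.11): [(20.2356, 32.3059) (46, 37.6862) (46, 76) (43.9842, 76)]  |A|=537.6057
6. ⊥bis P1·P5 via (25.81,43.565): [(25.986, 42.8859) (28.2922, 33.9883) (46, 37.6862) (46, 76) (43.9842, 76)]  |A|=499.8233
7. ⊥bis P1·P6 via (26.375,28.46): [(25.986, 42.8859) (28.2922, 33.9883) (46, 37.6862) (46, 76) (43.9842, 76)]  |A|=499.8233
8. ⊥bis P1·P7 via (26.18,25.685): [(25.986, 42.8859) (28.2922, 33.9883) (46, 37.6862) (46, 76) (43.9842, 76)]  |A|=499.8233
9. ⊥bis P1·P8 via (23.1,28.99): [(25.986, 42.8859) (28.2922, 33.9883) (46, 37.6862) (46, 76) (43.9842, 76)]  |A|=499.8233
10. canonical 5-gon: [(25.986, 42.8859) (28.2922, 33.9883) (46, 37.6862) (46, 76) (43.9842, 76)]
11. shoelace: 499.8233

Area of P1's cell: 499.8233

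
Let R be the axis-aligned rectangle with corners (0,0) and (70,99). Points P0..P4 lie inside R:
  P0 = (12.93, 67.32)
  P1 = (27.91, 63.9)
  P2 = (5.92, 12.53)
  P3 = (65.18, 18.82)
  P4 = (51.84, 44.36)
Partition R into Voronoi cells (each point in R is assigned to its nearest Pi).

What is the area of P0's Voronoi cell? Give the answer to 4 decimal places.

Area of P0's cell: 1254.2242

1. box [0,70]×[0,99]: [(0, 0) (70, 0) (70, 99) (0, 99)]
2. ⊥bis P0·P1 via (20.42,65.61): [(0, 0) (5.4409, 0) (28.0431, 99) (0, 99)]  |A|=1657.4596
3. ⊥bis P0·P2 via (9.425,39.925): [(0, 41.1309) (14.4104, 39.2872) (28.0431, 99) (0, 99)]  |A|=1254.2242
4. ⊥bis P0·P3 via (39.055,43.07): [(0, 41.1309) (14.4104, 39.2872) (28.0431, 99) (0, 99)]  |A|=1254.2242
5. ⊥bis P0·P4 via (32.385,55.84): [(0, 41.1309) (14.4104, 39.2872) (28.0431, 99) (0, 99)]  |A|=1254.2242
6. canonical 4-gon: [(0, 41.1309) (14.4104, 39.2872) (28.0431, 99) (0, 99)]
7. shoelace: 1254.2242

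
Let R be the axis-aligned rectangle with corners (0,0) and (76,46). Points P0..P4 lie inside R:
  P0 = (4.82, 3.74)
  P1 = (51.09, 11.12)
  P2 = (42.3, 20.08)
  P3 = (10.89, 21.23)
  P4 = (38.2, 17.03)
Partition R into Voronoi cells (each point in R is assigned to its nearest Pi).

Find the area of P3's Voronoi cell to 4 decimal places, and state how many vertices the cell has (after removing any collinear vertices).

1. box [0,76]×[0,46]: [(0, 0) (76, 0) (76, 46) (0, 46)]
2. ⊥bis P3·P0 via (7.855,12.485): [(0, 15.2111) (43.8291, 0) (76, 0) (76, 46) (0, 46)]  |A|=3162.6553
3. ⊥bis P3·P1 via (30.99,16.175): [(0, 15.2111) (28.2793, 5.3966) (38.4908, 46) (0, 46)]  |A|=1216.7717
4. ⊥bis P3·P2 via (26.595,20.655): [(0, 15.2111) (26.0645, 6.1653) (27.5229, 46) (0, 46)]  |A|=949.4325
5. ⊥bis P3·P4 via (24.545,19.13): [(0, 15.2111) (22.7292, 7.3228) (27.1623, 36.1484) (27.5229, 46) (0, 46)]  |A|=898.7956
6. canonical 5-gon: [(0, 15.2111) (22.7292, 7.3228) (27.1623, 36.1484) (27.5229, 46) (0, 46)]
7. shoelace: 898.7956

Area of P3's cell: 898.7956 (5 vertices)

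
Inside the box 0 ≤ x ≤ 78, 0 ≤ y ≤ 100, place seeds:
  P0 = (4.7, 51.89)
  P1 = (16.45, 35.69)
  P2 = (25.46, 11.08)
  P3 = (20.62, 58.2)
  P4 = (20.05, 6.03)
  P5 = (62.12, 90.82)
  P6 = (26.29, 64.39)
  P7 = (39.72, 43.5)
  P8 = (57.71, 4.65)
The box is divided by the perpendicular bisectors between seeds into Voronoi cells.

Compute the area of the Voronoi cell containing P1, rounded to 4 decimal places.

Area of P1's cell: 648.9977

1. box [0,78]×[0,100]: [(0, 0) (78, 0) (78, 100) (0, 100)]
2. ⊥bis P1·P0 via (10.575,43.79): [(0, 36.1199) (0, 0) (78, 0) (78, 92.6939)]  |A|=5023.7381
3. ⊥bis P1·P2 via (20.955,23.385): [(0, 36.1199) (0, 15.7131) (78, 44.2698) (78, 92.6939)]  |A|=2684.4027
4. ⊥bis P1·P3 via (18.535,46.945): [(15.6593, 47.4777) (0, 36.1199) (0, 15.7131) (62.8724, 38.7314)]  |A|=978.1104
5. ⊥bis P1·P4 via (18.25,20.86): [(15.6593, 47.4777) (0, 36.1199) (0, 18.6449) (11.9793, 20.0989) (62.8724, 38.7314)]  |A|=960.5502
6. ⊥bis P1·P5 via (39.285,63.255): [(15.6593, 47.4777) (0, 36.1199) (0, 18.6449) (11.9793, 20.0989) (62.8724, 38.7314)]  |A|=960.5502
7. ⊥bis P1·P6 via (21.37,50.04): [(44.3398, 42.1646) (15.6593, 47.4777) (0, 36.1199) (0, 18.6449) (11.9793, 20.0989) (58.7526, 37.2231)]  |A|=939.5014
8. ⊥bis P1·P7 via (28.085,39.595): [(26.0877, 45.5458) (15.6593, 47.4777) (0, 36.1199) (0, 18.6449) (11.9793, 20.0989) (32.1499, 27.4836)]  |A|=648.9977
9. ⊥bis P1·P8 via (37.08,20.17): [(26.0877, 45.5458) (15.6593, 47.4777) (0, 36.1199) (0, 18.6449) (11.9793, 20.0989) (32.1499, 27.4836)]  |A|=648.9977
10. canonical 6-gon: [(26.0877, 45.5458) (15.6593, 47.4777) (0, 36.1199) (0, 18.6449) (11.9793, 20.0989) (32.1499, 27.4836)]
11. shoelace: 648.9977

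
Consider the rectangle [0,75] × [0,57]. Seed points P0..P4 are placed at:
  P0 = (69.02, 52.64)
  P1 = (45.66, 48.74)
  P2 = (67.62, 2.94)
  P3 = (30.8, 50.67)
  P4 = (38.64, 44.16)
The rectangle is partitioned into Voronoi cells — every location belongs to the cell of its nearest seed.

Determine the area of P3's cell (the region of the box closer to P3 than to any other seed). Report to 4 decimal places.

1. box [0,75]×[0,57]: [(0, 0) (75, 0) (75, 57) (0, 57)]
2. ⊥bis P3·P0 via (49.91,51.655): [(0, 0) (52.5725, 0) (49.6345, 57) (0, 57)]  |A|=2912.8992
3. ⊥bis P3·P1 via (38.23,49.705): [(0, 0) (31.7744, 0) (39.1775, 57) (0, 57)]  |A|=2022.1274
4. ⊥bis P3·P2 via (49.21,26.805): [(0, 0) (14.4625, 0) (33.702, 14.8418) (39.1775, 57) (0, 57)]  |A|=1893.6579
5. ⊥bis P3·P4 via (34.72,47.415): [(0, 5.6017) (38.5282, 52.0013) (39.1775, 57) (0, 57)]  |A|=1088.0625
6. canonical 4-gon: [(0, 5.6017) (38.5282, 52.0013) (39.1775, 57) (0, 57)]
7. shoelace: 1088.0625

Area of P3's cell: 1088.0625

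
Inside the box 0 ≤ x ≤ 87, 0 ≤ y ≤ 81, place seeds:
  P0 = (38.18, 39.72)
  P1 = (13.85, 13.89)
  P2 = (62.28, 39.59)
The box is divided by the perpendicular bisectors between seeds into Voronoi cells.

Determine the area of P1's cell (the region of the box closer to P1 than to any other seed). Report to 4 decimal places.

1. box [0,87]×[0,81]: [(0, 0) (87, 0) (87, 81) (0, 81)]
2. ⊥bis P1·P0 via (26.015,26.805): [(0, 51.3093) (0, 0) (54.4726, 0)]  |A|=1397.474
3. ⊥bis P1·P2 via (38.065,26.74): [(50.0386, 4.1765) (0, 51.3093) (0, 0) (52.2549, 0)]  |A|=1392.843
4. canonical 4-gon: [(50.0386, 4.1765) (0, 51.3093) (0, 0) (52.2549, 0)]
5. shoelace: 1392.843

Area of P1's cell: 1392.8430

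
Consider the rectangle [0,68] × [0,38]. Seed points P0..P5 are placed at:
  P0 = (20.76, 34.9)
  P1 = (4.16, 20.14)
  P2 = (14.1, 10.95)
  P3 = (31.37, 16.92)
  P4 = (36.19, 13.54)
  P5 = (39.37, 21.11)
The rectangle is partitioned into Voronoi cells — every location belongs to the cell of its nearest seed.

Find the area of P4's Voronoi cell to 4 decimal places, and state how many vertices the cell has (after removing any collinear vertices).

Area of P4's cell: 474.4706 (5 vertices)

1. box [0,68]×[0,38]: [(0, 0) (68, 0) (68, 38) (0, 38)]
2. ⊥bis P4·P0 via (28.475,24.22): [(0, 3.6503) (0, 0) (68, 0) (68, 38) (47.5509, 38)]  |A|=1767.3203
3. ⊥bis P4·P1 via (20.175,16.84): [(20.5101, 18.4663) (16.705, 0) (68, 0) (68, 38) (47.5509, 38)]  |A|=1575.6463
4. ⊥bis P4·P2 via (25.145,12.245): [(24.1106, 21.0673) (26.5807, 0) (68, 0) (68, 38) (47.5509, 38)]  |A|=1443.3238
5. ⊥bis P4·P3 via (33.78,15.23): [(26.0821, 4.2525) (26.5807, 0) (68, 0) (68, 38) (49.7473, 38)]  |A|=1192.4989
6. ⊥bis P4·P5 via (37.78,17.325): [(35.825, 18.1463) (26.0821, 4.2525) (26.5807, 0) (68, 0) (68, 4.6302)]  |A|=474.4706
7. canonical 5-gon: [(35.825, 18.1463) (26.0821, 4.2525) (26.5807, 0) (68, 0) (68, 4.6302)]
8. shoelace: 474.4706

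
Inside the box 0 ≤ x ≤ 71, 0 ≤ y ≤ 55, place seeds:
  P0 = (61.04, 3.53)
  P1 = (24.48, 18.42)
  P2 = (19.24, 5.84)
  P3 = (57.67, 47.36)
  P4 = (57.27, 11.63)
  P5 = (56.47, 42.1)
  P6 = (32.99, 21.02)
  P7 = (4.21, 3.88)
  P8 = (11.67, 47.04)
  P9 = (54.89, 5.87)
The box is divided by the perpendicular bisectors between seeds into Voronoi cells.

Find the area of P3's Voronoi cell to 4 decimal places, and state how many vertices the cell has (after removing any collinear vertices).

Area of P3's cell: 338.1959 (4 vertices)

1. box [0,71]×[0,55]: [(0, 0) (71, 0) (71, 55) (0, 55)]
2. ⊥bis P3·P0 via (59.355,25.445): [(0, 20.8813) (71, 26.3404) (71, 55) (0, 55)]  |A|=2228.6305
3. ⊥bis P3·P1 via (41.075,32.89): [(48.3073, 24.5956) (71, 26.3404) (71, 55) (21.7962, 55)]  |A|=1073.1888
4. ⊥bis P3·P2 via (38.455,26.6): [(48.3073, 24.5956) (71, 26.3404) (71, 55) (21.7962, 55)]  |A|=1073.1888
5. ⊥bis P3·P4 via (57.47,29.495): [(43.9028, 29.6469) (71, 29.3435) (71, 55) (21.7962, 55)]  |A|=971.3436
6. ⊥bis P3·P5 via (57.07,44.73): [(24.2156, 52.2253) (71, 41.5521) (71, 55) (21.7962, 55)]  |A|=382.8399
7. ⊥bis P3·P6 via (45.33,34.19): [(26.6822, 51.6626) (71, 41.5521) (71, 55) (23.1203, 55)]  |A|=377.8891
8. ⊥bis P3·P7 via (30.94,25.62): [(26.6822, 51.6626) (71, 41.5521) (71, 55) (23.1203, 55)]  |A|=377.8891
9. ⊥bis P3·P8 via (34.67,47.2): [(34.6516, 49.8445) (71, 41.5521) (71, 55) (34.6157, 55)]  |A|=338.1959
10. ⊥bis P3·P9 via (56.28,26.615): [(34.6516, 49.8445) (71, 41.5521) (71, 55) (34.6157, 55)]  |A|=338.1959
11. canonical 4-gon: [(34.6516, 49.8445) (71, 41.5521) (71, 55) (34.6157, 55)]
12. shoelace: 338.1959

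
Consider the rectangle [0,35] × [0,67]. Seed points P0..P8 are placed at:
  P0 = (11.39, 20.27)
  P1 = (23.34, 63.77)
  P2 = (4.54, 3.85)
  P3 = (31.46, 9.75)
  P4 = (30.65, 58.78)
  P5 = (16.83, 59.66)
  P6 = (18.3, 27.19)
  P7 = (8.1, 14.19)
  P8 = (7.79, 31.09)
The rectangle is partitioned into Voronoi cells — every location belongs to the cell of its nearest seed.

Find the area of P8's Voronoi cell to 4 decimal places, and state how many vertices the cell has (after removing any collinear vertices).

1. box [0,35]×[0,67]: [(0, 0) (35, 0) (35, 67) (0, 67)]
2. ⊥bis P8·P0 via (9.59,25.68): [(0, 22.4892) (35, 34.1343) (35, 67) (0, 67)]  |A|=1354.0872
3. ⊥bis P8·P1 via (15.565,47.43): [(0, 54.8362) (0, 22.4892) (35, 34.1343) (35, 38.1823)]  |A|=636.9119
4. ⊥bis P8·P2 via (6.165,17.47): [(0, 54.8362) (0, 22.4892) (35, 34.1343) (35, 38.1823)]  |A|=636.9119
5. ⊥bis P8·P3 via (19.625,20.42): [(0, 54.8362) (0, 22.4892) (30.6993, 32.7034) (35, 37.4737) (35, 38.1823)]  |A|=629.7311
6. ⊥bis P8·P4 via (19.22,44.935): [(17.0588, 46.7192) (0, 54.8362) (0, 22.4892) (30.6993, 32.7034) (32.123, 34.2826)]  |A|=581.4493
7. ⊥bis P8·P5 via (12.31,45.375): [(22.6501, 42.1032) (0, 49.2701) (0, 22.4892) (30.6993, 32.7034) (32.123, 34.2826)]  |A|=501.7331
8. ⊥bis P8·P6 via (13.045,29.14): [(18.3592, 43.461) (0, 49.2701) (0, 22.4892) (12.0669, 26.5041)]  |A|=335.5136
9. ⊥bis P8·P7 via (7.945,22.64): [(18.3592, 43.461) (0, 49.2701) (0, 22.4943) (0.016, 22.4946) (12.0669, 26.5041)]  |A|=335.5136
10. canonical 5-gon: [(18.3592, 43.461) (0, 49.2701) (0, 22.4943) (0.016, 22.4946) (12.0669, 26.5041)]
11. shoelace: 335.5136

Area of P8's cell: 335.5136 (5 vertices)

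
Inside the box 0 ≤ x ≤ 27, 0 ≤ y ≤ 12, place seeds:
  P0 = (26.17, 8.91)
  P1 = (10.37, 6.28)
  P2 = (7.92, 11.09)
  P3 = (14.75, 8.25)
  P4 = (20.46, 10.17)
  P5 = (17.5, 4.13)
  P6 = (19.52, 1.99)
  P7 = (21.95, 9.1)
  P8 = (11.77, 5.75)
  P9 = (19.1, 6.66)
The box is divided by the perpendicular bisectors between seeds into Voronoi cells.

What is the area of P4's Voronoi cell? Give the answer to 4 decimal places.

1. box [0,27]×[0,12]: [(0, 0) (27, 0) (27, 12) (0, 12)]
2. ⊥bis P4·P0 via (23.315,9.54): [(0, 0) (21.2099, 0) (23.8578, 12) (0, 12)]  |A|=270.4061
3. ⊥bis P4·P1 via (15.415,8.225): [(18.586, 0) (21.2099, 0) (23.8578, 12) (13.9596, 12)]  |A|=75.1325
4. ⊥bis P4·P2 via (14.19,10.63): [(14.2376, 11.2789) (18.586, 0) (21.2099, 0) (23.8578, 12) (14.2905, 12)]  |A|=75.0132
5. ⊥bis P4·P3 via (17.605,9.21): [(20.7019, 0) (21.2099, 0) (23.8578, 12) (16.6669, 12)]  |A|=46.1937
6. ⊥bis P4·P5 via (18.98,7.15): [(18.1631, 7.5504) (22.416, 5.4661) (23.8578, 12) (16.6669, 12)]  |A|=31.3954
7. ⊥bis P4·P6 via (19.99,6.08): [(18.1631, 7.5504) (21.5228, 5.9039) (22.4882, 5.7929) (23.8578, 12) (16.6669, 12)]  |A|=31.2337
8. ⊥bis P4·P7 via (21.205,9.635): [(18.1631, 7.5504) (19.3058, 6.9903) (22.9034, 12) (16.6669, 12)]  |A|=17.7449
9. ⊥bis P4·P8 via (16.115,7.96): [(18.1631, 7.5504) (19.3058, 6.9903) (22.9034, 12) (16.6669, 12)]  |A|=17.7449
10. ⊥bis P4·P9 via (19.78,8.415): [(17.5865, 9.2649) (20.2094, 8.2486) (22.9034, 12) (16.6669, 12)]  |A|=14.8173
11. canonical 4-gon: [(17.5865, 9.2649) (20.2094, 8.2486) (22.9034, 12) (16.6669, 12)]
12. shoelace: 14.8173

Area of P4's cell: 14.8173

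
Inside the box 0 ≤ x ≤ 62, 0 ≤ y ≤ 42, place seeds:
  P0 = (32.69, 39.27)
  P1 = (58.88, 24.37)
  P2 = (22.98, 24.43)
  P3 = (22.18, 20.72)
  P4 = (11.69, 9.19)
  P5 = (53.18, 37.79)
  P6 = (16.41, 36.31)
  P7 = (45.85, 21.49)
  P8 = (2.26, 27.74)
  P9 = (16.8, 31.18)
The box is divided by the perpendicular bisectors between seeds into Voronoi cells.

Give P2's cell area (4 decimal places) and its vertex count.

1. box [0,62]×[0,42]: [(0, 0) (62, 0) (62, 42) (0, 42)]
2. ⊥bis P2·P0 via (27.835,31.85): [(0, 0) (62, 0) (62, 9.4954) (12.3225, 42) (0, 42)]  |A|=1796.6272
3. ⊥bis P2·P1 via (40.93,24.4): [(0, 0) (40.8892, 0) (40.9281, 23.283) (12.3225, 42) (0, 42)]  |A|=1450.8231
4. ⊥bis P2·P3 via (22.58,22.575): [(0, 27.444) (40.9203, 18.6202) (40.9281, 23.283) (12.3225, 42) (0, 42)]  |A|=508.6312
5. ⊥bis P2·P4 via (17.335,16.81): [(0, 29.652) (4.2043, 26.5374) (40.9203, 18.6202) (40.9281, 23.283) (12.3225, 42) (0, 42)]  |A|=503.9897
6. ⊥bis P2·P5 via (38.08,31.11): [(0, 29.652) (4.2043, 26.5374) (40.9203, 18.6202) (40.9281, 23.283) (12.3225, 42) (0, 42)]  |A|=503.9897
7. ⊥bis P2·P6 via (19.695,30.37): [(10.3634, 25.2093) (40.9203, 18.6202) (40.9281, 23.283) (25.3323, 33.4876)]  |A|=212.1951
8. ⊥bis P2·P7 via (34.415,22.96): [(10.3634, 25.2093) (34.0476, 20.1022) (34.9586, 27.1889) (25.3323, 33.4876)]  |A|=173.235
9. ⊥bis P2·P8 via (12.62,26.085): [(12.6852, 26.4934) (12.4096, 24.7681) (34.0476, 20.1022) (34.9586, 27.1889) (25.3323, 33.4876)]  |A|=171.409
10. ⊥bis P2·P9 via (19.89,27.805): [(15.7793, 24.0415) (34.0476, 20.1022) (34.9586, 27.1889) (25.7781, 33.1959)]  |A|=138.5778
11. canonical 4-gon: [(15.7793, 24.0415) (34.0476, 20.1022) (34.9586, 27.1889) (25.7781, 33.1959)]
12. shoelace: 138.5778

Area of P2's cell: 138.5778 (4 vertices)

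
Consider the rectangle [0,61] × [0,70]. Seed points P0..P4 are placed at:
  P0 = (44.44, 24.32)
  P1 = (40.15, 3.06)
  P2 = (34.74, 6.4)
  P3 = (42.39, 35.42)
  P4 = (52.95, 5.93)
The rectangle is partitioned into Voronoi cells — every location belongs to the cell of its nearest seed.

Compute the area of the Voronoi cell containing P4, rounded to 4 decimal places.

Area of P4's cell: 259.6936

1. box [0,61]×[0,70]: [(0, 0) (61, 0) (61, 70) (0, 70)]
2. ⊥bis P4·P0 via (48.695,15.125): [(16.0101, 0) (61, 0) (61, 20.8192)]  |A|=468.3262
3. ⊥bis P4·P1 via (46.55,4.495): [(44.5922, 13.2264) (47.5579, 0) (61, 0) (61, 20.8192)]  |A|=259.6936
4. ⊥bis P4·P2 via (43.845,6.165): [(44.5922, 13.2264) (47.5579, 0) (61, 0) (61, 20.8192)]  |A|=259.6936
5. ⊥bis P4·P3 via (47.67,20.675): [(44.5922, 13.2264) (47.5579, 0) (61, 0) (61, 20.8192)]  |A|=259.6936
6. canonical 4-gon: [(44.5922, 13.2264) (47.5579, 0) (61, 0) (61, 20.8192)]
7. shoelace: 259.6936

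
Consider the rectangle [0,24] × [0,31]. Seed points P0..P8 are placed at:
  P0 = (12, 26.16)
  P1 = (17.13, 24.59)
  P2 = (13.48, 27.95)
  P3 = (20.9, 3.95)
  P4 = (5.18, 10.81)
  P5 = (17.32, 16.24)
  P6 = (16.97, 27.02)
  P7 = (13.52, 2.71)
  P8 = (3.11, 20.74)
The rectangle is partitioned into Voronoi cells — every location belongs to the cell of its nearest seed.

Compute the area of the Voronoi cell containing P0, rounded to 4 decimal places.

1. box [0,24]×[0,31]: [(0, 0) (24, 0) (24, 31) (0, 31)]
2. ⊥bis P0·P1 via (14.565,25.375): [(0, 0) (6.7992, 0) (16.2865, 31) (0, 31)]  |A|=357.8276
3. ⊥bis P0·P2 via (12.74,27.055): [(0, 0) (6.7992, 0) (14.6068, 25.5115) (7.9687, 31) (0, 31)]  |A|=335.0015
4. ⊥bis P0·P3 via (16.45,15.055): [(0, 8.4631) (10.7017, 12.7515) (14.6068, 25.5115) (7.9687, 31) (0, 31)]  |A|=246.3667
5. ⊥bis P0·P4 via (8.59,18.485): [(0, 22.3015) (11.9936, 16.9728) (14.6068, 25.5115) (7.9687, 31) (0, 31)]  |A|=143.5637
6. ⊥bis P0·P5 via (14.66,21.2): [(0, 22.3015) (9.141, 18.2402) (13.0177, 20.3193) (14.6068, 25.5115) (7.9687, 31) (0, 31)]  |A|=138.1416
7. ⊥bis P0·P6 via (14.485,26.59): [(0, 22.3015) (9.141, 18.2402) (13.0177, 20.3193) (14.6068, 25.5115) (7.9687, 31) (0, 31)]  |A|=138.1416
8. ⊥bis P0·P7 via (12.76,14.435): [(0, 22.3015) (9.141, 18.2402) (13.0177, 20.3193) (14.6068, 25.5115) (7.9687, 31) (0, 31)]  |A|=138.1416
9. ⊥bis P0·P8 via (7.555,23.45): [(10.3394, 18.8829) (13.0177, 20.3193) (14.6068, 25.5115) (7.9687, 31) (2.952, 31)]  |A|=69.9173
10. canonical 5-gon: [(10.3394, 18.8829) (13.0177, 20.3193) (14.6068, 25.5115) (7.9687, 31) (2.952, 31)]
11. shoelace: 69.9173

Area of P0's cell: 69.9173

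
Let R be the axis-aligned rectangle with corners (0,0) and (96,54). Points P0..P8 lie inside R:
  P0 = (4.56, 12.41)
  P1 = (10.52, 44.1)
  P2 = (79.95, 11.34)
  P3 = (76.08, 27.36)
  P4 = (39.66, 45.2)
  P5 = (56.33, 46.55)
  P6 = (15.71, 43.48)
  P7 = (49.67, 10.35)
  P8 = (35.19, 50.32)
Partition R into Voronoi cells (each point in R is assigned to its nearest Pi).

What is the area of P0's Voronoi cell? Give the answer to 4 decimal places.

Area of P0's cell: 713.2625

1. box [0,96]×[0,54]: [(0, 0) (96, 0) (96, 54) (0, 54)]
2. ⊥bis P0·P1 via (7.54,28.255): [(0, 29.6731) (0, 0) (96, 0) (96, 11.6182)]  |A|=1981.9785
3. ⊥bis P0·P2 via (42.255,11.875): [(42.3944, 21.6999) (0, 29.6731) (0, 0) (42.0865, 0)]  |A|=1085.6216
4. ⊥bis P0·P3 via (40.32,19.885): [(42.2384, 10.7073) (39.8402, 22.1802) (0, 29.6731) (0, 0) (42.0865, 0)]  |A|=1071.5454
5. ⊥bis P0·P4 via (22.11,28.805): [(42.1902, 7.3102) (25.8388, 24.8135) (0, 29.6731) (0, 0) (42.0865, 0)]  |A|=966.1884
6. ⊥bis P0·P5 via (30.445,29.48): [(42.1902, 7.3102) (25.8388, 24.8135) (0, 29.6731) (0, 0) (42.0865, 0)]  |A|=966.1884
7. ⊥bis P0·P6 via (10.135,27.945): [(42.1902, 7.3102) (29.3578, 21.0466) (11.1775, 27.5709) (0, 29.6731) (0, 0) (42.0865, 0)]  |A|=943.4257
8. ⊥bis P0·P7 via (27.115,11.38): [(27.5855, 21.6826) (11.1775, 27.5709) (0, 29.6731) (0, 0) (26.5953, 0)]  |A|=713.2625
9. ⊥bis P0·P8 via (19.875,31.365): [(27.5855, 21.6826) (11.1775, 27.5709) (0, 29.6731) (0, 0) (26.5953, 0)]  |A|=713.2625
10. canonical 5-gon: [(27.5855, 21.6826) (11.1775, 27.5709) (0, 29.6731) (0, 0) (26.5953, 0)]
11. shoelace: 713.2625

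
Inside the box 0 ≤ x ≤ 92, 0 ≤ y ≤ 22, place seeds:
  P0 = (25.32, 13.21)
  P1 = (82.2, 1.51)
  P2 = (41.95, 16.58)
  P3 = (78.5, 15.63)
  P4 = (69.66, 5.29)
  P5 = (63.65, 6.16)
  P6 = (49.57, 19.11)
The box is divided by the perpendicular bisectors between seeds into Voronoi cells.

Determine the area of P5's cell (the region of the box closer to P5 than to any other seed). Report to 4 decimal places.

1. box [0,92]×[0,22]: [(0, 0) (92, 0) (92, 22) (0, 22)]
2. ⊥bis P5·P0 via (44.485,9.685): [(42.7036, 0) (92, 0) (92, 22) (46.7501, 22)]  |A|=1040.0089
3. ⊥bis P5·P1 via (72.925,3.835): [(42.7036, 0) (71.9637, 0) (77.4785, 22) (46.7501, 22)]  |A|=659.8727
4. ⊥bis P5·P2 via (52.8,11.37): [(47.3403, 0) (71.9637, 0) (77.4785, 22) (57.9044, 22)]  |A|=486.1724
5. ⊥bis P5·P3 via (71.075,10.895): [(47.3403, 0) (71.9637, 0) (73.6734, 6.8205) (63.9932, 22) (57.9044, 22)]  |A|=383.8224
6. ⊥bis P5·P4 via (66.655,5.725): [(47.3403, 0) (65.8263, 0) (68.0827, 15.5873) (63.9932, 22) (57.9044, 22)]  |A|=309.4294
7. ⊥bis P5·P6 via (56.61,12.635): [(49.9089, 5.3492) (47.3403, 0) (65.8263, 0) (68.0827, 15.5873) (64.4969, 21.2101)]  |A|=248.9811
8. canonical 5-gon: [(49.9089, 5.3492) (47.3403, 0) (65.8263, 0) (68.0827, 15.5873) (64.4969, 21.2101)]
9. shoelace: 248.9811

Area of P5's cell: 248.9811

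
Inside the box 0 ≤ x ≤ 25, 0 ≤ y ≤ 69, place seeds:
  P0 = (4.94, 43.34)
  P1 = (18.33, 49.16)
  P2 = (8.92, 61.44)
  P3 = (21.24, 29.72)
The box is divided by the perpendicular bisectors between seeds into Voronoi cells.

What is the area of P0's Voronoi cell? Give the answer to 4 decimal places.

1. box [0,25]×[0,69]: [(0, 0) (25, 0) (25, 69) (0, 69)]
2. ⊥bis P0·P1 via (11.635,46.25): [(0, 0) (25, 0) (25, 15.5013) (1.7467, 69) (0, 69)]  |A|=1102.9882
3. ⊥bis P0·P2 via (6.93,52.39): [(0, 53.9138) (0, 0) (25, 0) (25, 15.5013) (9.1814, 51.8949)]  |A|=1018.7937
4. ⊥bis P0·P3 via (13.09,36.53): [(0, 53.9138) (0, 20.8643) (14.912, 38.7106) (9.1814, 51.8949)]  |A|=301.1589
5. canonical 4-gon: [(0, 53.9138) (0, 20.8643) (14.912, 38.7106) (9.1814, 51.8949)]
6. shoelace: 301.1589

Area of P0's cell: 301.1589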